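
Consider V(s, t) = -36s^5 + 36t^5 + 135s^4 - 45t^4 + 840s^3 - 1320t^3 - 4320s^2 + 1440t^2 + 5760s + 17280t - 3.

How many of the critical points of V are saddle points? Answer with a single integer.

V separates as a function of s plus a function of t, so ∇V=0 decouples.
∂V/∂s = -180(s - 4)(s - 2)(s - 1)(s + 4) = 0 at s ∈ {-4, 1, 2, 4}; ∂V/∂t = 180(t - 4)(t - 3)(t + 2)(t + 4) = 0 at t ∈ {-4, -2, 3, 4}.
The Hessian is diagonal: diag(V_ss, V_tt). Second derivatives: V_ss(-4)=43200, V_ss(1)=-2700, V_ss(2)=2160, V_ss(4)=-8640; V_tt(-4)=-20160, V_tt(-2)=10800, V_tt(3)=-6300, V_tt(4)=8640.
Saddle points occur where the two diagonal entries have opposite signs: (-4, -4), (-4, 3), (1, -2), (1, 4), (2, -4), (2, 3), (4, -2), (4, 4). Count: 8.

8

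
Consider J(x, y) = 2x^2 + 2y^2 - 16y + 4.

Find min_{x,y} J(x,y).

J(x,y) separates as P(x) + Q(y) + 4, so its minimum is min P + min Q + 4.
P'(x) = 4x vanishes at x ∈ {0}; Q'(y) = 4y - 16 vanishes at y ∈ {4}.
Local minima of P (where P''>0): P(0)=0. Local minima of Q: Q(4)=-32.
So the global minimum of J is P(0) + Q(4) + 4 = 0 − 32 + 4 = -28, attained at (0, 4).

-28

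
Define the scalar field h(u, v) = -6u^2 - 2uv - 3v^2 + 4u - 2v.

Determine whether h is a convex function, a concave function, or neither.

h is quadratic, so its Hessian is the constant matrix H = [[-12, -2], [-2, -6]].
det(H) = 68, tr(H) = -18.
det(H) > 0 and tr(H) < 0, so H is negative definite everywhere: concave.

concave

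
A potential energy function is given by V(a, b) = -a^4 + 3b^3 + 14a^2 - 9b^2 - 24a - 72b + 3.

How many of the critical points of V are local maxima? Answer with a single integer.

V separates as a function of a plus a function of b, so ∇V=0 decouples.
∂V/∂a = -4(a - 2)(a - 1)(a + 3) = 0 at a ∈ {-3, 1, 2}; ∂V/∂b = 9(b - 4)(b + 2) = 0 at b ∈ {-2, 4}.
The Hessian is diagonal: diag(V_aa, V_bb). Second derivatives: V_aa(-3)=-80, V_aa(1)=16, V_aa(2)=-20; V_bb(-2)=-54, V_bb(4)=54.
Local maxima occur where both diagonal entries negative: (-3, -2), (2, -2). Count: 2.

2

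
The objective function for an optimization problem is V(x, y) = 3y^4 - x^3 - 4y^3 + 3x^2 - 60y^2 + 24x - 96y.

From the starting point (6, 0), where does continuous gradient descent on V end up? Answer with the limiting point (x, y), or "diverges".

diverges

V is separable, so gradient descent decouples: x follows -∂V/∂x, y follows -∂V/∂y.
∂V/∂x = -3(x - 4)(x + 2); at x=6 this is -48, so x increases.
∂V/∂y = 12(y - 4)(y + 1)(y + 2); at y=0 this is -96, so y increases.
The x-coordinate has no critical point in that direction and runs off to infinity.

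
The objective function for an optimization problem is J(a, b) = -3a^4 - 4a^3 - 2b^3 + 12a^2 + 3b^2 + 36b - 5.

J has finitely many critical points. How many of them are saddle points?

J separates as a function of a plus a function of b, so ∇J=0 decouples.
∂J/∂a = -12a(a - 1)(a + 2) = 0 at a ∈ {-2, 0, 1}; ∂J/∂b = -6(b - 3)(b + 2) = 0 at b ∈ {-2, 3}.
The Hessian is diagonal: diag(J_aa, J_bb). Second derivatives: J_aa(-2)=-72, J_aa(0)=24, J_aa(1)=-36; J_bb(-2)=30, J_bb(3)=-30.
Saddle points occur where the two diagonal entries have opposite signs: (-2, -2), (0, 3), (1, -2). Count: 3.

3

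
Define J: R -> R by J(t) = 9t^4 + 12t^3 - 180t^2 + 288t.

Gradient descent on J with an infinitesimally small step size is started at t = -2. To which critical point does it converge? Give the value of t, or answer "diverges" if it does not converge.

-4

J'(t) = 36(t - 2)(t - 1)(t + 4), so J'(-2) = 864.
Gradient descent moves in the -J' direction, i.e. t is decreasing.
The nearest critical point in that direction is t = -4, where J'' = 1080 > 0 (a local minimum). The iterate converges there.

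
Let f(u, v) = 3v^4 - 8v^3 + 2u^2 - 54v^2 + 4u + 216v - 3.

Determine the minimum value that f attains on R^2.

-680

f(u,v) separates as P(u) + Q(v) − 3, so its minimum is min P + min Q − 3.
P'(u) = 4u + 4 vanishes at u ∈ {-1}; Q'(v) = 12(v - 3)(v - 2)(v + 3) vanishes at v ∈ {-3, 2, 3}.
Local minima of P (where P''>0): P(-1)=-2. Local minima of Q: Q(-3)=-675, Q(3)=189.
So the global minimum of f is P(-1) + Q(-3) − 3 = -2 − 675 − 3 = -680, attained at (-1, -3).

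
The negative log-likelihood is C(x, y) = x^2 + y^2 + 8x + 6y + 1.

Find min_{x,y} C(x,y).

-24

C(x,y) separates as P(x) + Q(y) + 1, so its minimum is min P + min Q + 1.
P'(x) = 2x + 8 vanishes at x ∈ {-4}; Q'(y) = 2y + 6 vanishes at y ∈ {-3}.
Local minima of P (where P''>0): P(-4)=-16. Local minima of Q: Q(-3)=-9.
So the global minimum of C is P(-4) + Q(-3) + 1 = -16 − 9 + 1 = -24, attained at (-4, -3).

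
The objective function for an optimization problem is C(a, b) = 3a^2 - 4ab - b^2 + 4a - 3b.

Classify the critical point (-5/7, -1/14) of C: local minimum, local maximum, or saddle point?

saddle point

The Hessian of C is constant: H = [[6, -4], [-4, -2]].
det(H) = 6·(-2) − (-4)² = -28.
Since det(H) < 0, H is indefinite and the critical point is a saddle point.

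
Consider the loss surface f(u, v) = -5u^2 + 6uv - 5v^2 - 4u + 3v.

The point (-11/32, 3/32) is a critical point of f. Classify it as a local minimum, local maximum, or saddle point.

The Hessian of f is constant: H = [[-10, 6], [6, -10]].
det(H) = (-10)·(-10) − 6² = 64.
det(H) > 0 and tr(H) = -20 < 0, so H is negative definite and the point is a local maximum.

local maximum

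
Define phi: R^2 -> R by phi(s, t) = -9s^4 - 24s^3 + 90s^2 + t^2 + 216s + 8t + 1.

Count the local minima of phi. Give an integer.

phi separates as a function of s plus a function of t, so ∇phi=0 decouples.
∂phi/∂s = -36(s - 2)(s + 1)(s + 3) = 0 at s ∈ {-3, -1, 2}; ∂phi/∂t = 2(t + 4) = 0 at t ∈ {-4}.
The Hessian is diagonal: diag(phi_ss, phi_tt). Second derivatives: phi_ss(-3)=-360, phi_ss(-1)=216, phi_ss(2)=-540; phi_tt(-4)=2.
Local minima occur where both diagonal entries positive: (-1, -4). Count: 1.

1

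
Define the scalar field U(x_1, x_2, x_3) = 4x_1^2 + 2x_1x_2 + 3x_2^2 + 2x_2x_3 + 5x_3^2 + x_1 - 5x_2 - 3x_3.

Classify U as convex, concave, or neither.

U is quadratic, so its Hessian is the constant matrix H = [[8, 2, 0], [2, 6, 2], [0, 2, 10]].
Leading principal minors: 8, 44, 408.
All positive ⇒ H ≻ 0 ⇒ convex.

convex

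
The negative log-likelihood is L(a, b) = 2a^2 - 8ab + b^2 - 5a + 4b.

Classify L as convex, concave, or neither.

neither

L is quadratic, so its Hessian is the constant matrix H = [[4, -8], [-8, 2]].
det(H) = -56, tr(H) = 6.
det(H) < 0, so H is indefinite: neither convex nor concave.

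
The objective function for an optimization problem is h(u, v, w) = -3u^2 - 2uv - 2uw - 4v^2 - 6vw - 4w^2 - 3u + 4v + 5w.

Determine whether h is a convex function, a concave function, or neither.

h is quadratic, so its Hessian is the constant matrix H = [[-6, -2, -2], [-2, -8, -6], [-2, -6, -8]].
Leading principal minors: -6, 44, -152.
Signs alternate −, +, − ⇒ H ≺ 0 ⇒ concave.

concave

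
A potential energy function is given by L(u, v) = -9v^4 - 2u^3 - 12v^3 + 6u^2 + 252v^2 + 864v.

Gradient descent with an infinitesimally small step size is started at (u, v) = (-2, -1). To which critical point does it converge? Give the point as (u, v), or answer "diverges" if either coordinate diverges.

(0, -2)

L is separable, so gradient descent decouples: u follows -∂L/∂u, v follows -∂L/∂v.
∂L/∂u = -6u(u - 2); at u=-2 this is -48, so u increases.
∂L/∂v = -36(v - 4)(v + 2)(v + 3); at v=-1 this is 360, so v decreases.
u converges to its nearest critical value 0 (a local min of the u-part); v converges to -2. The iterate converges to (0, -2).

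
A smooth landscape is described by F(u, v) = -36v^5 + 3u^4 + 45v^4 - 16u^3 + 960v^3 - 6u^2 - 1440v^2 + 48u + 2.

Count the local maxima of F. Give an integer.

F separates as a function of u plus a function of v, so ∇F=0 decouples.
∂F/∂u = 12(u - 4)(u - 1)(u + 1) = 0 at u ∈ {-1, 1, 4}; ∂F/∂v = -180v(v - 4)(v - 1)(v + 4) = 0 at v ∈ {-4, 0, 1, 4}.
The Hessian is diagonal: diag(F_uu, F_vv). Second derivatives: F_uu(-1)=120, F_uu(1)=-72, F_uu(4)=180; F_vv(-4)=28800, F_vv(0)=-2880, F_vv(1)=2700, F_vv(4)=-17280.
Local maxima occur where both diagonal entries negative: (1, 0), (1, 4). Count: 2.

2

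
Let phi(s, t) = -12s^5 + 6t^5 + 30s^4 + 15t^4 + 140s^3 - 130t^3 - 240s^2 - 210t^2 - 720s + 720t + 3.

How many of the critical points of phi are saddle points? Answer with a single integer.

phi separates as a function of s plus a function of t, so ∇phi=0 decouples.
∂phi/∂s = -60(s - 3)(s - 2)(s + 1)(s + 2) = 0 at s ∈ {-2, -1, 2, 3}; ∂phi/∂t = 30(t - 3)(t - 1)(t + 2)(t + 4) = 0 at t ∈ {-4, -2, 1, 3}.
The Hessian is diagonal: diag(phi_ss, phi_tt). Second derivatives: phi_ss(-2)=1200, phi_ss(-1)=-720, phi_ss(2)=720, phi_ss(3)=-1200; phi_tt(-4)=-2100, phi_tt(-2)=900, phi_tt(1)=-900, phi_tt(3)=2100.
Saddle points occur where the two diagonal entries have opposite signs: (-2, -4), (-2, 1), (-1, -2), (-1, 3), (2, -4), (2, 1), (3, -2), (3, 3). Count: 8.

8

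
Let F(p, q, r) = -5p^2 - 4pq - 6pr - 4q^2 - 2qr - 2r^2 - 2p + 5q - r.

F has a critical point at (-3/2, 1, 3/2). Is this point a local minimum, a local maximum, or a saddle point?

local maximum

The Hessian is constant: H = [[-10, -4, -6], [-4, -8, -2], [-6, -2, -4]].
Leading principal minors: Δ₁ = -10, Δ₂ = 64, Δ₃ = -24.
The minors alternate sign starting negative (−, +, −), so H is negative definite: a local maximum.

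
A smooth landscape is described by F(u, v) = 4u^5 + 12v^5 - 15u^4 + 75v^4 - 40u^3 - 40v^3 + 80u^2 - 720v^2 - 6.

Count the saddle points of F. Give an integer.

F separates as a function of u plus a function of v, so ∇F=0 decouples.
∂F/∂u = 20u(u - 4)(u - 1)(u + 2) = 0 at u ∈ {-2, 0, 1, 4}; ∂F/∂v = 60v(v - 2)(v + 3)(v + 4) = 0 at v ∈ {-4, -3, 0, 2}.
The Hessian is diagonal: diag(F_uu, F_vv). Second derivatives: F_uu(-2)=-720, F_uu(0)=160, F_uu(1)=-180, F_uu(4)=1440; F_vv(-4)=-1440, F_vv(-3)=900, F_vv(0)=-1440, F_vv(2)=3600.
Saddle points occur where the two diagonal entries have opposite signs: (-2, -3), (-2, 2), (0, -4), (0, 0), (1, -3), (1, 2), (4, -4), (4, 0). Count: 8.

8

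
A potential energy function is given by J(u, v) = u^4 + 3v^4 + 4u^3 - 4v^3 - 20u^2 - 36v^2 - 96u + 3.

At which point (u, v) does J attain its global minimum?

J(u,v) separates as P(u) + Q(v) + 3, so its minimum is min P + min Q + 3.
P'(u) = 4(u - 3)(u + 2)(u + 4) vanishes at u ∈ {-4, -2, 3}; Q'(v) = 12v(v - 3)(v + 2) vanishes at v ∈ {-2, 0, 3}.
Local minima of P (where P''>0): P(-4)=64, P(3)=-279. Local minima of Q: Q(-2)=-64, Q(3)=-189.
So the global minimum of J is P(3) + Q(3) + 3 = -279 − 189 + 3 = -465, attained at (3, 3).

(3, 3)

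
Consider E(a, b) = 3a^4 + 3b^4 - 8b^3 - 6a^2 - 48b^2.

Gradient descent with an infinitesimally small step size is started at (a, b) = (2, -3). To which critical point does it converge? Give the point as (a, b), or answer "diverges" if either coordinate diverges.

(1, -2)

E is separable, so gradient descent decouples: a follows -∂E/∂a, b follows -∂E/∂b.
∂E/∂a = 12a(a - 1)(a + 1); at a=2 this is 72, so a decreases.
∂E/∂b = 12b(b - 4)(b + 2); at b=-3 this is -252, so b increases.
a converges to its nearest critical value 1 (a local min of the a-part); b converges to -2. The iterate converges to (1, -2).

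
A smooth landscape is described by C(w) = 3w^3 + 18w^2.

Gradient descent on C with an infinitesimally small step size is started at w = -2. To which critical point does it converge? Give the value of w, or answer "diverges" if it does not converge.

C'(w) = 9w(w + 4), so C'(-2) = -36.
Gradient descent moves in the -C' direction, i.e. w is increasing.
The nearest critical point in that direction is w = 0, where C'' = 36 > 0 (a local minimum). The iterate converges there.

0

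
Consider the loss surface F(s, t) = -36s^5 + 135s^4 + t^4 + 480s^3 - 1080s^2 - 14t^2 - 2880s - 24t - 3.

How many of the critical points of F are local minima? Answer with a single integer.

4

F separates as a function of s plus a function of t, so ∇F=0 decouples.
∂F/∂s = -180(s - 4)(s - 2)(s + 1)(s + 2) = 0 at s ∈ {-2, -1, 2, 4}; ∂F/∂t = 4(t - 3)(t + 1)(t + 2) = 0 at t ∈ {-2, -1, 3}.
The Hessian is diagonal: diag(F_ss, F_tt). Second derivatives: F_ss(-2)=4320, F_ss(-1)=-2700, F_ss(2)=4320, F_ss(4)=-10800; F_tt(-2)=20, F_tt(-1)=-16, F_tt(3)=80.
Local minima occur where both diagonal entries positive: (-2, -2), (-2, 3), (2, -2), (2, 3). Count: 4.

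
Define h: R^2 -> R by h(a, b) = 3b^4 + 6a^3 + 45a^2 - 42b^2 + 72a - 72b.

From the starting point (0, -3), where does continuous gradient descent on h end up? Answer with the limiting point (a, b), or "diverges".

(-1, -2)

h is separable, so gradient descent decouples: a follows -∂h/∂a, b follows -∂h/∂b.
∂h/∂a = 18(a + 1)(a + 4); at a=0 this is 72, so a decreases.
∂h/∂b = 12(b - 3)(b + 1)(b + 2); at b=-3 this is -144, so b increases.
a converges to its nearest critical value -1 (a local min of the a-part); b converges to -2. The iterate converges to (-1, -2).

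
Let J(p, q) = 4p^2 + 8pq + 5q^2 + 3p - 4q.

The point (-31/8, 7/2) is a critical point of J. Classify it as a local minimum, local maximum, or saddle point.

local minimum

The Hessian of J is constant: H = [[8, 8], [8, 10]].
det(H) = 8·10 − 8² = 16.
det(H) > 0 and tr(H) = 18 > 0, so H is positive definite and the point is a local minimum.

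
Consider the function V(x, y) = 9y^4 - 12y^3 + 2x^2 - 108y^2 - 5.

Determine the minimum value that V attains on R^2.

V(x,y) separates as P(x) + Q(y) − 5, so its minimum is min P + min Q − 5.
P'(x) = 4x vanishes at x ∈ {0}; Q'(y) = 36y(y - 3)(y + 2) vanishes at y ∈ {-2, 0, 3}.
Local minima of P (where P''>0): P(0)=0. Local minima of Q: Q(-2)=-192, Q(3)=-567.
So the global minimum of V is P(0) + Q(3) − 5 = 0 − 567 − 5 = -572, attained at (0, 3).

-572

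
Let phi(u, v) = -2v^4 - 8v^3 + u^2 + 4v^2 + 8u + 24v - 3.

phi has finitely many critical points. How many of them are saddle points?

2

phi separates as a function of u plus a function of v, so ∇phi=0 decouples.
∂phi/∂u = 2(u + 4) = 0 at u ∈ {-4}; ∂phi/∂v = -8(v - 1)(v + 1)(v + 3) = 0 at v ∈ {-3, -1, 1}.
The Hessian is diagonal: diag(phi_uu, phi_vv). Second derivatives: phi_uu(-4)=2; phi_vv(-3)=-64, phi_vv(-1)=32, phi_vv(1)=-64.
Saddle points occur where the two diagonal entries have opposite signs: (-4, -3), (-4, 1). Count: 2.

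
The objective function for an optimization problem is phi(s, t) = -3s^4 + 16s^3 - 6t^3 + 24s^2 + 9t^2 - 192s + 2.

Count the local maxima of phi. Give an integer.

2

phi separates as a function of s plus a function of t, so ∇phi=0 decouples.
∂phi/∂s = -12(s - 4)(s - 2)(s + 2) = 0 at s ∈ {-2, 2, 4}; ∂phi/∂t = -18t(t - 1) = 0 at t ∈ {0, 1}.
The Hessian is diagonal: diag(phi_ss, phi_tt). Second derivatives: phi_ss(-2)=-288, phi_ss(2)=96, phi_ss(4)=-144; phi_tt(0)=18, phi_tt(1)=-18.
Local maxima occur where both diagonal entries negative: (-2, 1), (4, 1). Count: 2.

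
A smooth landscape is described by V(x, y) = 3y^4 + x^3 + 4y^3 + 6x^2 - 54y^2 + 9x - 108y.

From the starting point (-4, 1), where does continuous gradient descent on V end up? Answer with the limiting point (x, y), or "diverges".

V is separable, so gradient descent decouples: x follows -∂V/∂x, y follows -∂V/∂y.
∂V/∂x = 3(x + 1)(x + 3); at x=-4 this is 9, so x decreases.
∂V/∂y = 12(y - 3)(y + 1)(y + 3); at y=1 this is -192, so y increases.
The x-coordinate has no critical point in that direction and runs off to infinity.

diverges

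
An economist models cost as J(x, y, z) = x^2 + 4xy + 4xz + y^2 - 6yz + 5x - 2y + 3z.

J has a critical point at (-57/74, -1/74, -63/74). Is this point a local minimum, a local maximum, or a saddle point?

saddle point

The Hessian is constant: H = [[2, 4, 4], [4, 2, -6], [4, -6, 0]].
Leading principal minors: Δ₁ = 2, Δ₂ = -12, Δ₃ = -296.
The minors fit neither the all-positive nor the alternating-sign pattern, so H is indefinite: a saddle point.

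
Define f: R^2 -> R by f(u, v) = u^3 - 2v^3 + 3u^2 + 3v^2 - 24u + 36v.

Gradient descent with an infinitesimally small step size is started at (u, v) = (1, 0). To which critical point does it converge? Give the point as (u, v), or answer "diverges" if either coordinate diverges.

f is separable, so gradient descent decouples: u follows -∂f/∂u, v follows -∂f/∂v.
∂f/∂u = 3(u - 2)(u + 4); at u=1 this is -15, so u increases.
∂f/∂v = -6(v - 3)(v + 2); at v=0 this is 36, so v decreases.
u converges to its nearest critical value 2 (a local min of the u-part); v converges to -2. The iterate converges to (2, -2).

(2, -2)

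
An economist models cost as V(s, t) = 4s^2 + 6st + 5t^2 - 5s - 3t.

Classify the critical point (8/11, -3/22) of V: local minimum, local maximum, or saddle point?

The Hessian of V is constant: H = [[8, 6], [6, 10]].
det(H) = 8·10 − 6² = 44.
det(H) > 0 and tr(H) = 18 > 0, so H is positive definite and the point is a local minimum.

local minimum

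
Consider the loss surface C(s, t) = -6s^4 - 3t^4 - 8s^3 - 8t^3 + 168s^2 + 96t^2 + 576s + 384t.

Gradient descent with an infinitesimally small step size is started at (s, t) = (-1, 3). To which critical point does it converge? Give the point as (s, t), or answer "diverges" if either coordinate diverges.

(-2, -2)

C is separable, so gradient descent decouples: s follows -∂C/∂s, t follows -∂C/∂t.
∂C/∂s = -24(s - 4)(s + 2)(s + 3); at s=-1 this is 240, so s decreases.
∂C/∂t = -12(t - 4)(t + 2)(t + 4); at t=3 this is 420, so t decreases.
s converges to its nearest critical value -2 (a local min of the s-part); t converges to -2. The iterate converges to (-2, -2).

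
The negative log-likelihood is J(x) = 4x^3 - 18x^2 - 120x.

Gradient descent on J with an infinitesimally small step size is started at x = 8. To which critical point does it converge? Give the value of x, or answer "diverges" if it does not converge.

5

J'(x) = 12(x - 5)(x + 2), so J'(8) = 360.
Gradient descent moves in the -J' direction, i.e. x is decreasing.
The nearest critical point in that direction is x = 5, where J'' = 84 > 0 (a local minimum). The iterate converges there.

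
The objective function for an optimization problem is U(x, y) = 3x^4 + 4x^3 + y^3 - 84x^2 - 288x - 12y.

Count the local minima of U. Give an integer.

U separates as a function of x plus a function of y, so ∇U=0 decouples.
∂U/∂x = 12(x - 4)(x + 2)(x + 3) = 0 at x ∈ {-3, -2, 4}; ∂U/∂y = 3(y - 2)(y + 2) = 0 at y ∈ {-2, 2}.
The Hessian is diagonal: diag(U_xx, U_yy). Second derivatives: U_xx(-3)=84, U_xx(-2)=-72, U_xx(4)=504; U_yy(-2)=-12, U_yy(2)=12.
Local minima occur where both diagonal entries positive: (-3, 2), (4, 2). Count: 2.

2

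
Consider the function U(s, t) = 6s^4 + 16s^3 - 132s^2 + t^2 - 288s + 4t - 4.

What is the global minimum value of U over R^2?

U(s,t) separates as P(s) + Q(t) − 4, so its minimum is min P + min Q − 4.
P'(s) = 24(s - 3)(s + 1)(s + 4) vanishes at s ∈ {-4, -1, 3}; Q'(t) = 2(t + 2) vanishes at t ∈ {-2}.
Local minima of P (where P''>0): P(-4)=-448, P(3)=-1134. Local minima of Q: Q(-2)=-4.
So the global minimum of U is P(3) + Q(-2) − 4 = -1134 − 4 − 4 = -1142, attained at (3, -2).

-1142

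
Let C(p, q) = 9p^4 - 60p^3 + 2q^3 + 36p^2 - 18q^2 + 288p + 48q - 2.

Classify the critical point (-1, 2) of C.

saddle point

The mixed partial ∂²C/∂p∂q is 0, so the Hessian at any point is diag(C_pp, C_qq) = diag(36(3p^2 - 10p + 2), 12(q - 3)).
At (-1, 2): H = diag(540, -12).
The eigenvalues have opposite signs, so H is indefinite: a saddle point.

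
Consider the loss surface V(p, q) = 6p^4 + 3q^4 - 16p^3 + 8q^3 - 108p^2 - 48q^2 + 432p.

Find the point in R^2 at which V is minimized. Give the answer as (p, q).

(-3, -4)

V(p,q) separates as A(p) + B(q), so its minimum is min A + min B.
A'(p) = 24(p - 3)(p - 2)(p + 3) vanishes at p ∈ {-3, 2, 3}; B'(q) = 12q(q - 2)(q + 4) vanishes at q ∈ {-4, 0, 2}.
Local minima of A (where A''>0): A(-3)=-1350, A(3)=378. Local minima of B: B(-4)=-512, B(2)=-80.
So the global minimum of V is A(-3) + B(-4) = -1350 − 512 = -1862, attained at (-3, -4).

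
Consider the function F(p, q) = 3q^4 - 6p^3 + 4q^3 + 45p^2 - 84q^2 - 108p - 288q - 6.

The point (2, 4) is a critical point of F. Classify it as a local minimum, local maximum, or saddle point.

The mixed partial ∂²F/∂p∂q is 0, so the Hessian at any point is diag(F_pp, F_qq) = diag(18(-2p + 5), 12(3q^2 + 2q - 14)).
At (2, 4): H = diag(18, 504).
Both eigenvalues are positive, so H is positive definite: a local minimum.

local minimum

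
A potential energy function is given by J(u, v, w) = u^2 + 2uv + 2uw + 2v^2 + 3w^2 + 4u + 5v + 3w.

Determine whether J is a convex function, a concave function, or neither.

convex

J is quadratic, so its Hessian is the constant matrix H = [[2, 2, 2], [2, 4, 0], [2, 0, 6]].
Leading principal minors: 2, 4, 8.
All positive ⇒ H ≻ 0 ⇒ convex.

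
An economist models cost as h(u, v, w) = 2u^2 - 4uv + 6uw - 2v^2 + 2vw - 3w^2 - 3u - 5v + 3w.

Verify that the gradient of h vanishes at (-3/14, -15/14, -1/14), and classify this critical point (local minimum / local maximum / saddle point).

saddle point

∇h = (4u - 4v + 6w - 3, -4u - 4v + 2w - 5, 6u + 2v - 6w + 3); substituting (-3/14, -15/14, -1/14) gives ∇h = (0, 0, 0), so (-3/14, -15/14, -1/14) is indeed a critical point.
The Hessian is constant: H = [[4, -4, 6], [-4, -4, 2], [6, 2, -6]].
Leading principal minors: Δ₁ = 4, Δ₂ = -32, Δ₃ = 224.
The minors fit neither the all-positive nor the alternating-sign pattern, so H is indefinite: a saddle point.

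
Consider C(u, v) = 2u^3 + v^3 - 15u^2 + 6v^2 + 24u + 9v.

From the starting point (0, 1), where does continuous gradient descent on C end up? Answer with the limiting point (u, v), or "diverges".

diverges

C is separable, so gradient descent decouples: u follows -∂C/∂u, v follows -∂C/∂v.
∂C/∂u = 6(u - 4)(u - 1); at u=0 this is 24, so u decreases.
∂C/∂v = 3(v + 1)(v + 3); at v=1 this is 24, so v decreases.
The u-coordinate has no critical point in that direction and runs off to infinity.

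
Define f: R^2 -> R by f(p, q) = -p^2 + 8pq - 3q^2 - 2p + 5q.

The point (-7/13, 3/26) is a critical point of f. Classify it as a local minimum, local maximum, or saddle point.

saddle point

The Hessian of f is constant: H = [[-2, 8], [8, -6]].
det(H) = (-2)·(-6) − 8² = -52.
Since det(H) < 0, H is indefinite and the critical point is a saddle point.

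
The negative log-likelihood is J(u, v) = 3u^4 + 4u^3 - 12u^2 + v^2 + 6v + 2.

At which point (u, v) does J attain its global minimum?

J(u,v) separates as P(u) + Q(v) + 2, so its minimum is min P + min Q + 2.
P'(u) = 12u(u - 1)(u + 2) vanishes at u ∈ {-2, 0, 1}; Q'(v) = 2v + 6 vanishes at v ∈ {-3}.
Local minima of P (where P''>0): P(-2)=-32, P(1)=-5. Local minima of Q: Q(-3)=-9.
So the global minimum of J is P(-2) + Q(-3) + 2 = -32 − 9 + 2 = -39, attained at (-2, -3).

(-2, -3)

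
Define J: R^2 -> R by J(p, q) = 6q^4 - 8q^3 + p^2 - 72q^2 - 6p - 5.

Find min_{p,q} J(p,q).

-392

J(p,q) separates as A(p) + B(q) − 5, so its minimum is min A + min B − 5.
A'(p) = 2p - 6 vanishes at p ∈ {3}; B'(q) = 24q(q - 3)(q + 2) vanishes at q ∈ {-2, 0, 3}.
Local minima of A (where A''>0): A(3)=-9. Local minima of B: B(-2)=-128, B(3)=-378.
So the global minimum of J is A(3) + B(3) − 5 = -9 − 378 − 5 = -392, attained at (3, 3).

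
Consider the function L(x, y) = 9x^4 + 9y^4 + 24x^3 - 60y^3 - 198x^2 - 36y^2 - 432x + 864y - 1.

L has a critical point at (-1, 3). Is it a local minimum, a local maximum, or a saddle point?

The mixed partial ∂²L/∂x∂y is 0, so the Hessian at any point is diag(L_xx, L_yy) = diag(36(3x^2 + 4x - 11), 36(3y^2 - 10y - 2)).
At (-1, 3): H = diag(-432, -180).
Both eigenvalues are negative, so H is negative definite: a local maximum.

local maximum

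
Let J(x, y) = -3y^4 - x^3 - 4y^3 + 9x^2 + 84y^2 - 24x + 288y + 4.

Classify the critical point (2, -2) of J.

local minimum

The mixed partial ∂²J/∂x∂y is 0, so the Hessian at any point is diag(J_xx, J_yy) = diag(6(-x + 3), 12(-3y^2 - 2y + 14)).
At (2, -2): H = diag(6, 72).
Both eigenvalues are positive, so H is positive definite: a local minimum.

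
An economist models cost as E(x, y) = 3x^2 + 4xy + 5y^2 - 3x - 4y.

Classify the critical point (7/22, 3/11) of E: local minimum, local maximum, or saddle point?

The Hessian of E is constant: H = [[6, 4], [4, 10]].
det(H) = 6·10 − 4² = 44.
det(H) > 0 and tr(H) = 16 > 0, so H is positive definite and the point is a local minimum.

local minimum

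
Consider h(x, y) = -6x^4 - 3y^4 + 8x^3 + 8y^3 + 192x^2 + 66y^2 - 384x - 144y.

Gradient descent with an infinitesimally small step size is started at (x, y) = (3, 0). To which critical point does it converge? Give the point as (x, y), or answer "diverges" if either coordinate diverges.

h is separable, so gradient descent decouples: x follows -∂h/∂x, y follows -∂h/∂y.
∂h/∂x = -24(x - 4)(x - 1)(x + 4); at x=3 this is 336, so x decreases.
∂h/∂y = -12(y - 4)(y - 1)(y + 3); at y=0 this is -144, so y increases.
x converges to its nearest critical value 1 (a local min of the x-part); y converges to 1. The iterate converges to (1, 1).

(1, 1)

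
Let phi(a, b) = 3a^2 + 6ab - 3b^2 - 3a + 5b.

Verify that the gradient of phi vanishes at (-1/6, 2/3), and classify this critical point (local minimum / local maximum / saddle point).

saddle point

∇phi = (6a + 6b - 3, 6a - 6b + 5); substituting (-1/6, 2/3) gives ∇phi = (0, 0), so (-1/6, 2/3) is indeed a critical point.
The Hessian of phi is constant: H = [[6, 6], [6, -6]].
det(H) = 6·(-6) − 6² = -72.
Since det(H) < 0, H is indefinite and the critical point is a saddle point.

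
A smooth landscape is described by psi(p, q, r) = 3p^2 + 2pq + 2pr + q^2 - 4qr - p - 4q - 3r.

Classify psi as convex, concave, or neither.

psi is quadratic, so its Hessian is the constant matrix H = [[6, 2, 2], [2, 2, -4], [2, -4, 0]].
Leading principal minors: 6, 8, -136.
Neither pattern holds ⇒ H is indefinite ⇒ neither convex nor concave.

neither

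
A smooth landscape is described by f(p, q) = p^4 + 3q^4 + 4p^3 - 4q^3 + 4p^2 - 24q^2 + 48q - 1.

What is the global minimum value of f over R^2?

f(p,q) separates as A(p) + B(q) − 1, so its minimum is min A + min B − 1.
A'(p) = 4p(p + 1)(p + 2) vanishes at p ∈ {-2, -1, 0}; B'(q) = 12(q - 2)(q - 1)(q + 2) vanishes at q ∈ {-2, 1, 2}.
Local minima of A (where A''>0): A(-2)=0, A(0)=0. Local minima of B: B(-2)=-112, B(2)=16.
So the global minimum of f is A(-2) + B(-2) − 1 = 0 − 112 − 1 = -113, attained at (-2, -2).

-113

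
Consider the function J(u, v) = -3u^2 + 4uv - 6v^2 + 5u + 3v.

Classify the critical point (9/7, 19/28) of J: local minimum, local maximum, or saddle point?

The Hessian of J is constant: H = [[-6, 4], [4, -12]].
det(H) = (-6)·(-12) − 4² = 56.
det(H) > 0 and tr(H) = -18 < 0, so H is negative definite and the point is a local maximum.

local maximum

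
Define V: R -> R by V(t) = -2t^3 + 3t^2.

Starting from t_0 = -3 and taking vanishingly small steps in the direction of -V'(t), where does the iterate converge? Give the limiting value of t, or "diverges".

0

V'(t) = -6t(t - 1), so V'(-3) = -72.
Gradient descent moves in the -V' direction, i.e. t is increasing.
The nearest critical point in that direction is t = 0, where V'' = 6 > 0 (a local minimum). The iterate converges there.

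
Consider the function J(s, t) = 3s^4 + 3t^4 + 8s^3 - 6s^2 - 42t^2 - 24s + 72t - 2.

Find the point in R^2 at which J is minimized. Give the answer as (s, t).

(1, -3)

J(s,t) separates as P(s) + Q(t) − 2, so its minimum is min P + min Q − 2.
P'(s) = 12(s - 1)(s + 1)(s + 2) vanishes at s ∈ {-2, -1, 1}; Q'(t) = 12(t - 2)(t - 1)(t + 3) vanishes at t ∈ {-3, 1, 2}.
Local minima of P (where P''>0): P(-2)=8, P(1)=-19. Local minima of Q: Q(-3)=-351, Q(2)=24.
So the global minimum of J is P(1) + Q(-3) − 2 = -19 − 351 − 2 = -372, attained at (1, -3).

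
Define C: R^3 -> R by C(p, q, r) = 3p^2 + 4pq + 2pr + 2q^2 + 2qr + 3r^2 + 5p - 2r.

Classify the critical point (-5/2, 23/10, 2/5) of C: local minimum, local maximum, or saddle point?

local minimum

The Hessian is constant: H = [[6, 4, 2], [4, 4, 2], [2, 2, 6]].
Leading principal minors: Δ₁ = 6, Δ₂ = 8, Δ₃ = 40.
All leading minors are positive, so H is positive definite: a local minimum.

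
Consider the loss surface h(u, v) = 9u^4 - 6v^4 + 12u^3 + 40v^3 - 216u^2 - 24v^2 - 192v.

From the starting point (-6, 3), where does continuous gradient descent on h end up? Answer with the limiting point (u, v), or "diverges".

(-4, 2)

h is separable, so gradient descent decouples: u follows -∂h/∂u, v follows -∂h/∂v.
∂h/∂u = 36u(u - 3)(u + 4); at u=-6 this is -3888, so u increases.
∂h/∂v = -24(v - 4)(v - 2)(v + 1); at v=3 this is 96, so v decreases.
u converges to its nearest critical value -4 (a local min of the u-part); v converges to 2. The iterate converges to (-4, 2).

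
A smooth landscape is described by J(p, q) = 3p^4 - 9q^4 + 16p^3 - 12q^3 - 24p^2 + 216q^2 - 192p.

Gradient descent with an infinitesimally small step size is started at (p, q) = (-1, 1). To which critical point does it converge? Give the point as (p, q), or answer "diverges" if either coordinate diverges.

(2, 0)

J is separable, so gradient descent decouples: p follows -∂J/∂p, q follows -∂J/∂q.
∂J/∂p = 12(p - 2)(p + 2)(p + 4); at p=-1 this is -108, so p increases.
∂J/∂q = -36q(q - 3)(q + 4); at q=1 this is 360, so q decreases.
p converges to its nearest critical value 2 (a local min of the p-part); q converges to 0. The iterate converges to (2, 0).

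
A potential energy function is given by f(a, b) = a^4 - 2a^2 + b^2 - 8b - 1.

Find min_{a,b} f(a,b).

-18

f(a,b) separates as P(a) + Q(b) − 1, so its minimum is min P + min Q − 1.
P'(a) = 4a(a - 1)(a + 1) vanishes at a ∈ {-1, 0, 1}; Q'(b) = 2b - 8 vanishes at b ∈ {4}.
Local minima of P (where P''>0): P(-1)=-1, P(1)=-1. Local minima of Q: Q(4)=-16.
So the global minimum of f is P(-1) + Q(4) − 1 = -1 − 16 − 1 = -18, attained at (-1, 4).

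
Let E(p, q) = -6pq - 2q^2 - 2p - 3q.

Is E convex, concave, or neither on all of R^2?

neither

E is quadratic, so its Hessian is the constant matrix H = [[0, -6], [-6, -4]].
det(H) = -36, tr(H) = -4.
det(H) < 0, so H is indefinite: neither convex nor concave.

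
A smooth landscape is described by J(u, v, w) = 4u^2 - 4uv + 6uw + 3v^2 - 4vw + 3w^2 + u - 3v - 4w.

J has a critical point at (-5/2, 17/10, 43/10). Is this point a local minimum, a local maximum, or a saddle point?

local minimum

The Hessian is constant: H = [[8, -4, 6], [-4, 6, -4], [6, -4, 6]].
Leading principal minors: Δ₁ = 8, Δ₂ = 32, Δ₃ = 40.
All leading minors are positive, so H is positive definite: a local minimum.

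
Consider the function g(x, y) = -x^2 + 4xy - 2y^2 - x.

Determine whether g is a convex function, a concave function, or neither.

g is quadratic, so its Hessian is the constant matrix H = [[-2, 4], [4, -4]].
det(H) = -8, tr(H) = -6.
det(H) < 0, so H is indefinite: neither convex nor concave.

neither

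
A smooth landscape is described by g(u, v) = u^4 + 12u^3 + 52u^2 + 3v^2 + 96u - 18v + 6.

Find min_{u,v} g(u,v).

-85

g(u,v) separates as P(u) + Q(v) + 6, so its minimum is min P + min Q + 6.
P'(u) = 4(u + 2)(u + 3)(u + 4) vanishes at u ∈ {-4, -3, -2}; Q'(v) = 6v - 18 vanishes at v ∈ {3}.
Local minima of P (where P''>0): P(-4)=-64, P(-2)=-64. Local minima of Q: Q(3)=-27.
So the global minimum of g is P(-4) + Q(3) + 6 = -64 − 27 + 6 = -85, attained at (-4, 3).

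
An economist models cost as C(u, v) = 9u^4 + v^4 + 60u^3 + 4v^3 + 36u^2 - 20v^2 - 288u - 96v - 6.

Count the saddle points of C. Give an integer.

C separates as a function of u plus a function of v, so ∇C=0 decouples.
∂C/∂u = 36(u - 1)(u + 2)(u + 4) = 0 at u ∈ {-4, -2, 1}; ∂C/∂v = 4(v - 3)(v + 2)(v + 4) = 0 at v ∈ {-4, -2, 3}.
The Hessian is diagonal: diag(C_uu, C_vv). Second derivatives: C_uu(-4)=360, C_uu(-2)=-216, C_uu(1)=540; C_vv(-4)=56, C_vv(-2)=-40, C_vv(3)=140.
Saddle points occur where the two diagonal entries have opposite signs: (-4, -2), (-2, -4), (-2, 3), (1, -2). Count: 4.

4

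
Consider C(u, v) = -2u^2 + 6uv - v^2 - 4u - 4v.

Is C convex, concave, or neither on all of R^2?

C is quadratic, so its Hessian is the constant matrix H = [[-4, 6], [6, -2]].
det(H) = -28, tr(H) = -6.
det(H) < 0, so H is indefinite: neither convex nor concave.

neither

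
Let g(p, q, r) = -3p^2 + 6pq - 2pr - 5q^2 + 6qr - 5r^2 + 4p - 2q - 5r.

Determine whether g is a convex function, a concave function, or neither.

g is quadratic, so its Hessian is the constant matrix H = [[-6, 6, -2], [6, -10, 6], [-2, 6, -10]].
Leading principal minors: -6, 24, -128.
Signs alternate −, +, − ⇒ H ≺ 0 ⇒ concave.

concave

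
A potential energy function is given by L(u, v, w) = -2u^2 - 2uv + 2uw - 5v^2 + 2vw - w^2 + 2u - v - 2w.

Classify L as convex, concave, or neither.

concave

L is quadratic, so its Hessian is the constant matrix H = [[-4, -2, 2], [-2, -10, 2], [2, 2, -2]].
Leading principal minors: -4, 36, -32.
Signs alternate −, +, − ⇒ H ≺ 0 ⇒ concave.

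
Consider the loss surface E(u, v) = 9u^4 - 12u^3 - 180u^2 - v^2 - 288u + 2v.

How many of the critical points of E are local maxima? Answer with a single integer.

1

E separates as a function of u plus a function of v, so ∇E=0 decouples.
∂E/∂u = 36(u - 4)(u + 1)(u + 2) = 0 at u ∈ {-2, -1, 4}; ∂E/∂v = -2(v - 1) = 0 at v ∈ {1}.
The Hessian is diagonal: diag(E_uu, E_vv). Second derivatives: E_uu(-2)=216, E_uu(-1)=-180, E_uu(4)=1080; E_vv(1)=-2.
Local maxima occur where both diagonal entries negative: (-1, 1). Count: 1.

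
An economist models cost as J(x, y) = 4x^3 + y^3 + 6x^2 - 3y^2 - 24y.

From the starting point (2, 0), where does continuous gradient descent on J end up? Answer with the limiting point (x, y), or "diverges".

(0, 4)

J is separable, so gradient descent decouples: x follows -∂J/∂x, y follows -∂J/∂y.
∂J/∂x = 12x(x + 1); at x=2 this is 72, so x decreases.
∂J/∂y = 3(y - 4)(y + 2); at y=0 this is -24, so y increases.
x converges to its nearest critical value 0 (a local min of the x-part); y converges to 4. The iterate converges to (0, 4).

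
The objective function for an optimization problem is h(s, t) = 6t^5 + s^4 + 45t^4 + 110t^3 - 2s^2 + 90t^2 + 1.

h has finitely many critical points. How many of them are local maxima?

h separates as a function of s plus a function of t, so ∇h=0 decouples.
∂h/∂s = 4s(s - 1)(s + 1) = 0 at s ∈ {-1, 0, 1}; ∂h/∂t = 30t(t + 1)(t + 2)(t + 3) = 0 at t ∈ {-3, -2, -1, 0}.
The Hessian is diagonal: diag(h_ss, h_tt). Second derivatives: h_ss(-1)=8, h_ss(0)=-4, h_ss(1)=8; h_tt(-3)=-180, h_tt(-2)=60, h_tt(-1)=-60, h_tt(0)=180.
Local maxima occur where both diagonal entries negative: (0, -3), (0, -1). Count: 2.

2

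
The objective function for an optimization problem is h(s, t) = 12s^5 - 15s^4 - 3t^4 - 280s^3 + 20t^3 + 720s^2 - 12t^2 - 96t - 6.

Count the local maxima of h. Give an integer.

h separates as a function of s plus a function of t, so ∇h=0 decouples.
∂h/∂s = 60s(s - 3)(s - 2)(s + 4) = 0 at s ∈ {-4, 0, 2, 3}; ∂h/∂t = -12(t - 4)(t - 2)(t + 1) = 0 at t ∈ {-1, 2, 4}.
The Hessian is diagonal: diag(h_ss, h_tt). Second derivatives: h_ss(-4)=-10080, h_ss(0)=1440, h_ss(2)=-720, h_ss(3)=1260; h_tt(-1)=-180, h_tt(2)=72, h_tt(4)=-120.
Local maxima occur where both diagonal entries negative: (-4, -1), (-4, 4), (2, -1), (2, 4). Count: 4.

4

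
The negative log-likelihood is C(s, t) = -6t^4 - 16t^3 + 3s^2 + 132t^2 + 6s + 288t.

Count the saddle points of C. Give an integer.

2

C separates as a function of s plus a function of t, so ∇C=0 decouples.
∂C/∂s = 6(s + 1) = 0 at s ∈ {-1}; ∂C/∂t = -24(t - 3)(t + 1)(t + 4) = 0 at t ∈ {-4, -1, 3}.
The Hessian is diagonal: diag(C_ss, C_tt). Second derivatives: C_ss(-1)=6; C_tt(-4)=-504, C_tt(-1)=288, C_tt(3)=-672.
Saddle points occur where the two diagonal entries have opposite signs: (-1, -4), (-1, 3). Count: 2.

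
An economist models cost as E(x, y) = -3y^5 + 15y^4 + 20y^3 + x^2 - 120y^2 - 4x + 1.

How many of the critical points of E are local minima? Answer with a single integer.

2

E separates as a function of x plus a function of y, so ∇E=0 decouples.
∂E/∂x = 2(x - 2) = 0 at x ∈ {2}; ∂E/∂y = -15y(y - 4)(y - 2)(y + 2) = 0 at y ∈ {-2, 0, 2, 4}.
The Hessian is diagonal: diag(E_xx, E_yy). Second derivatives: E_xx(2)=2; E_yy(-2)=720, E_yy(0)=-240, E_yy(2)=240, E_yy(4)=-720.
Local minima occur where both diagonal entries positive: (2, -2), (2, 2). Count: 2.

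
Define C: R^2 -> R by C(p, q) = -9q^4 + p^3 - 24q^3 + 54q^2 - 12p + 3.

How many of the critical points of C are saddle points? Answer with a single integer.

3

C separates as a function of p plus a function of q, so ∇C=0 decouples.
∂C/∂p = 3(p - 2)(p + 2) = 0 at p ∈ {-2, 2}; ∂C/∂q = -36q(q - 1)(q + 3) = 0 at q ∈ {-3, 0, 1}.
The Hessian is diagonal: diag(C_pp, C_qq). Second derivatives: C_pp(-2)=-12, C_pp(2)=12; C_qq(-3)=-432, C_qq(0)=108, C_qq(1)=-144.
Saddle points occur where the two diagonal entries have opposite signs: (-2, 0), (2, -3), (2, 1). Count: 3.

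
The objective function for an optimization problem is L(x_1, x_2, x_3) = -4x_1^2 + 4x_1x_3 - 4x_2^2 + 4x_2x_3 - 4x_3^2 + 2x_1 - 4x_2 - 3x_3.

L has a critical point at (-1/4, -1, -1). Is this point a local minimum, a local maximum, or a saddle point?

The Hessian is constant: H = [[-8, 0, 4], [0, -8, 4], [4, 4, -8]].
Leading principal minors: Δ₁ = -8, Δ₂ = 64, Δ₃ = -256.
The minors alternate sign starting negative (−, +, −), so H is negative definite: a local maximum.

local maximum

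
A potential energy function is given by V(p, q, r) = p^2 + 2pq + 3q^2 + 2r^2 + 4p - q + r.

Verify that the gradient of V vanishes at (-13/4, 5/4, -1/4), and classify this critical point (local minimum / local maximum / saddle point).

∇V = (2p + 2q + 4, 2p + 6q - 1, 4r + 1); substituting (-13/4, 5/4, -1/4) gives ∇V = (0, 0, 0), so (-13/4, 5/4, -1/4) is indeed a critical point.
The Hessian is constant: H = [[2, 2, 0], [2, 6, 0], [0, 0, 4]].
Leading principal minors: Δ₁ = 2, Δ₂ = 8, Δ₃ = 32.
All leading minors are positive, so H is positive definite: a local minimum.

local minimum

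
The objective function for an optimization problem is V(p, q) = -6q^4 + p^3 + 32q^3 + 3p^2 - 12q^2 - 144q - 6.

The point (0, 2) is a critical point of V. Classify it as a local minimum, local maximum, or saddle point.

The mixed partial ∂²V/∂p∂q is 0, so the Hessian at any point is diag(V_pp, V_qq) = diag(6(p + 1), 24(-3q^2 + 8q - 1)).
At (0, 2): H = diag(6, 72).
Both eigenvalues are positive, so H is positive definite: a local minimum.

local minimum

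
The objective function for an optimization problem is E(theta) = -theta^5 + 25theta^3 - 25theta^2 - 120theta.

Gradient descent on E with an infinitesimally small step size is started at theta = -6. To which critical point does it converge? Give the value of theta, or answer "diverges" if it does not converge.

-4

E'(theta) = -5(theta - 3)(theta - 2)(theta + 1)(theta + 4), so E'(-6) = -3600.
Gradient descent moves in the -E' direction, i.e. theta is increasing.
The nearest critical point in that direction is theta = -4, where E'' = 630 > 0 (a local minimum). The iterate converges there.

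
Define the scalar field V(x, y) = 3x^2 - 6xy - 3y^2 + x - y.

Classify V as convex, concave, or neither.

V is quadratic, so its Hessian is the constant matrix H = [[6, -6], [-6, -6]].
det(H) = -72, tr(H) = 0.
det(H) < 0, so H is indefinite: neither convex nor concave.

neither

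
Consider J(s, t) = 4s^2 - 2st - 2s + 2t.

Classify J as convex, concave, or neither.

neither

J is quadratic, so its Hessian is the constant matrix H = [[8, -2], [-2, 0]].
det(H) = -4, tr(H) = 8.
det(H) < 0, so H is indefinite: neither convex nor concave.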